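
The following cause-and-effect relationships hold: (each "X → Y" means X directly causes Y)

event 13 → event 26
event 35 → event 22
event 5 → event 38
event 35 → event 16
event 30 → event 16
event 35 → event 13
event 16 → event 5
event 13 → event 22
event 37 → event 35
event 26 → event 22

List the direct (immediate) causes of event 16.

Upstream contributors include event 37, but only event 30, event 35 feed directly into event 16.

event 30, event 35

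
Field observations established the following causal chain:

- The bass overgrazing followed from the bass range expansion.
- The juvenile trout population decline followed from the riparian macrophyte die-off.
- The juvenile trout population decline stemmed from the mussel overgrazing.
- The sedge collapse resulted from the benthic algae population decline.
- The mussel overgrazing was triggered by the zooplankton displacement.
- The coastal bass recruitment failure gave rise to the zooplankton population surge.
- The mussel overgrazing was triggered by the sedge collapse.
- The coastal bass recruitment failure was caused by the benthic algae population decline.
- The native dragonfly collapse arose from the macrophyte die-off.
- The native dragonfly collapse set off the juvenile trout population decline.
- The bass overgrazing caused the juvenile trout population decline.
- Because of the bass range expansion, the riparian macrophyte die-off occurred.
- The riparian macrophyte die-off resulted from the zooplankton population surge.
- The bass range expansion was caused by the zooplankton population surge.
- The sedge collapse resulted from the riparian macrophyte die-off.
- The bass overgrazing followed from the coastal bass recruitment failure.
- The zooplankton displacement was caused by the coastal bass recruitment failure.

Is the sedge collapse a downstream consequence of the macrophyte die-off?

No

The macrophyte die-off leads to the native dragonfly collapse, the juvenile trout population decline; the sedge collapse is not among them.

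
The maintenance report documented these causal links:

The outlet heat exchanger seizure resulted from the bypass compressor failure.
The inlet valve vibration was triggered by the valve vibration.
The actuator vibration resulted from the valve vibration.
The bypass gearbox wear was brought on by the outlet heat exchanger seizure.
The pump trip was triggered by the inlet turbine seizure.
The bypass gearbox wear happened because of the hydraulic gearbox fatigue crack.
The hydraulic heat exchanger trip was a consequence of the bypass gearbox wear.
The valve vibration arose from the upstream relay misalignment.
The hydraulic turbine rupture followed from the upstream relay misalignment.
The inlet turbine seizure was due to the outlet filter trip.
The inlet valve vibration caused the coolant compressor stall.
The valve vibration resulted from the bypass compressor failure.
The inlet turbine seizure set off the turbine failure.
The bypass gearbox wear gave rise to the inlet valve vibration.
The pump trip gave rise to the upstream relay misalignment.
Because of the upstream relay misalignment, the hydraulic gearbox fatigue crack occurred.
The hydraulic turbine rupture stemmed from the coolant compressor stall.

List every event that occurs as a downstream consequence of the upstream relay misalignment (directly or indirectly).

Direct effects: the valve vibration, the hydraulic gearbox fatigue crack, the hydraulic turbine rupture.
2 steps out: the bypass gearbox wear, the inlet valve vibration, the actuator vibration.
3 steps out: the hydraulic heat exchanger trip, the coolant compressor stall.
Not reachable from it: the outlet filter trip, the inlet turbine seizure, the pump trip, the bypass compressor failure, the outlet heat exchanger seizure, the turbine failure.

the actuator vibration, the bypass gearbox wear, the coolant compressor stall, the hydraulic gearbox fatigue crack, the hydraulic heat exchanger trip, the hydraulic turbine rupture, the inlet valve vibration, the valve vibration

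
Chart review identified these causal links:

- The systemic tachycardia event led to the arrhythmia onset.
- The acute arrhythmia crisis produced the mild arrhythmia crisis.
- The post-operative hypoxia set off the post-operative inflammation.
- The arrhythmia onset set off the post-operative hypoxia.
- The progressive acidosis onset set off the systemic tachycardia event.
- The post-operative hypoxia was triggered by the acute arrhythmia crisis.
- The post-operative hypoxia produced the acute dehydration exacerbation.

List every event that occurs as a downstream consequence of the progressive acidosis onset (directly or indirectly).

Direct effects: the systemic tachycardia event.
2 steps out: the arrhythmia onset.
3 steps out: the post-operative hypoxia.
4 steps out: the acute dehydration exacerbation, the post-operative inflammation.
Not reachable from it: the acute arrhythmia crisis, the mild arrhythmia crisis.

the acute dehydration exacerbation, the arrhythmia onset, the post-operative hypoxia, the post-operative inflammation, the systemic tachycardia event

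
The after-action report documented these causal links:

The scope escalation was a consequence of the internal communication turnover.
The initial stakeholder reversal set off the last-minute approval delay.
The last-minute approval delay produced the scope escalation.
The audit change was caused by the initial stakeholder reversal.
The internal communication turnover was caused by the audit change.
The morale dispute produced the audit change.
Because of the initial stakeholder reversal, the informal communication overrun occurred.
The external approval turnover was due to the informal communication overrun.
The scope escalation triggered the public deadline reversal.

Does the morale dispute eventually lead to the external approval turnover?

The morale dispute leads to the audit change, the internal communication turnover, the scope escalation, the public deadline reversal; the external approval turnover is not among them.

No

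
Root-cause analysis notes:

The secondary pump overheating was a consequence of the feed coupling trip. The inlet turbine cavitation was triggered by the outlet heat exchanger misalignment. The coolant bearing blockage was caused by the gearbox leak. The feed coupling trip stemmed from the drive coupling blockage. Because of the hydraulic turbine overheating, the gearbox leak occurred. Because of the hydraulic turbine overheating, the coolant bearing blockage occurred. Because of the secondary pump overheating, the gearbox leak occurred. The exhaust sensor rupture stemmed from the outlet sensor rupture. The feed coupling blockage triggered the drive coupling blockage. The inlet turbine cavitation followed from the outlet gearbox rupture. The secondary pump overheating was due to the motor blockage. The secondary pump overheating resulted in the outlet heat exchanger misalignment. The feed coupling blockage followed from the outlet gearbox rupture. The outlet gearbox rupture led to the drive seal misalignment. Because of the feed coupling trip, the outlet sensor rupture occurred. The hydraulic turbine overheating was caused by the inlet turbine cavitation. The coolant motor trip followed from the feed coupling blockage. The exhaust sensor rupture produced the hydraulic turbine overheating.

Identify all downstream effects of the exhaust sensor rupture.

the coolant bearing blockage, the gearbox leak, the hydraulic turbine overheating

Direct effects: the hydraulic turbine overheating.
2 steps out: the gearbox leak, the coolant bearing blockage.
Not reachable from it: the outlet gearbox rupture, the drive seal misalignment, the feed coupling blockage, the motor blockage, the drive coupling blockage, the feed coupling trip, the secondary pump overheating, the outlet sensor rupture, the outlet heat exchanger misalignment, the inlet turbine cavitation, the coolant motor trip.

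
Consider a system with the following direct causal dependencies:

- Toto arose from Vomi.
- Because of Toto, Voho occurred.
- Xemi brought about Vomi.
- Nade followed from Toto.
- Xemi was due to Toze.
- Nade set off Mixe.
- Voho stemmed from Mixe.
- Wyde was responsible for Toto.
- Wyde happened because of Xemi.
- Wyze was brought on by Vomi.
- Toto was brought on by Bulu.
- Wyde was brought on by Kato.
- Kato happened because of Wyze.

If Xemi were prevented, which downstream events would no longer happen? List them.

Kato, Vomi, Wyde, Wyze

Downstream of Xemi: Vomi, Wyze, Kato, Wyde, Toto, Nade, Mixe, Voho.
Of those, still caused via another path: Toto, Nade, Mixe, Voho.
The remainder have no surviving cause.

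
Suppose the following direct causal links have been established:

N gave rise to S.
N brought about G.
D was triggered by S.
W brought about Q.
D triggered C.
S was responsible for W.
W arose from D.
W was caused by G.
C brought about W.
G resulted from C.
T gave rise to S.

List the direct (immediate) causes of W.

Upstream contributors include N, T, but only C, D, G, S feed directly into W.

C, D, G, S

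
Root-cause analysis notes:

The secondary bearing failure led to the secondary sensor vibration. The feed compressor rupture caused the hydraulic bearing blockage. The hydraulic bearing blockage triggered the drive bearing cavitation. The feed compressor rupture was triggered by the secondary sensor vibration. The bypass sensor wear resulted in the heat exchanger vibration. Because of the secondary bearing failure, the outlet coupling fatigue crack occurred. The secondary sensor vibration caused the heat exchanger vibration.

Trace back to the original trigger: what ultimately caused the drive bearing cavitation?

the secondary bearing failure

Tracing upstream from the drive bearing cavitation: the drive bearing cavitation ← the hydraulic bearing blockage ← the feed compressor rupture ← the secondary sensor vibration ← the secondary bearing failure.
The secondary bearing failure has no stated cause, so it is the root.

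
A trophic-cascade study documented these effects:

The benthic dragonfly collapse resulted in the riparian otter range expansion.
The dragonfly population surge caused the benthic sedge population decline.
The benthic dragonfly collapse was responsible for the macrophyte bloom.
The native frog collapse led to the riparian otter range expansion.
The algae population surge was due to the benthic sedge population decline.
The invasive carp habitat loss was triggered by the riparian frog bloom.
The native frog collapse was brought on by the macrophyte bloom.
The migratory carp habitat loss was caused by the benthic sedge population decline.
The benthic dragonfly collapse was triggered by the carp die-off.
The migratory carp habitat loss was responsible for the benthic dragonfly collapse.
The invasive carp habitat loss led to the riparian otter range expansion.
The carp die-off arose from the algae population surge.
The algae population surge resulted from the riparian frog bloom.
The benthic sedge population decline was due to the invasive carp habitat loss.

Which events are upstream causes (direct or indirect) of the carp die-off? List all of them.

Immediate cause of the carp die-off: the algae population surge.
Further upstream: the riparian frog bloom, the invasive carp habitat loss, the benthic sedge population decline, the dragonfly population surge.

the algae population surge, the benthic sedge population decline, the dragonfly population surge, the invasive carp habitat loss, the riparian frog bloom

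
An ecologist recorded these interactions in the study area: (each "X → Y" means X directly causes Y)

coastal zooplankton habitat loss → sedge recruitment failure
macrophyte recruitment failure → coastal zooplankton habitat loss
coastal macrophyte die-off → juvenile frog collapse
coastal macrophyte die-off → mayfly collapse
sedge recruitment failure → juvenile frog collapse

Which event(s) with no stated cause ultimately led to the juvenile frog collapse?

Tracing upstream from the juvenile frog collapse: the juvenile frog collapse ← the coastal macrophyte die-off.
A separate upstream branch: the juvenile frog collapse ← the sedge recruitment failure ← the coastal zooplankton habitat loss ← the macrophyte recruitment failure.
Each of those chain origins has no stated cause.

the coastal macrophyte die-off, the macrophyte recruitment failure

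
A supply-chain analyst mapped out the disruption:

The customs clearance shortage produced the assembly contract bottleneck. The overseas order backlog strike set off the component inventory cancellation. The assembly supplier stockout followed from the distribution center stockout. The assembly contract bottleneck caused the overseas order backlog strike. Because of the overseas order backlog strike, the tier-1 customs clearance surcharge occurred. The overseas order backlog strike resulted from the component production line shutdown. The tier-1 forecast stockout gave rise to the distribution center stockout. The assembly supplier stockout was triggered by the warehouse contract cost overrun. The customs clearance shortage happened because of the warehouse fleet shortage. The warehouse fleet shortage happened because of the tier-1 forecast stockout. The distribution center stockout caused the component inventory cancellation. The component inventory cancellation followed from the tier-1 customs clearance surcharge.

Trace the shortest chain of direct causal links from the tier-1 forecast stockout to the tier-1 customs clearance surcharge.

the tier-1 forecast stockout → the warehouse fleet shortage
the warehouse fleet shortage → the customs clearance shortage
the customs clearance shortage → the assembly contract bottleneck
the assembly contract bottleneck → the overseas order backlog strike
the overseas order backlog strike → the tier-1 customs clearance surcharge
Length: 5 steps.

the tier-1 forecast stockout → the warehouse fleet shortage → the customs clearance shortage → the assembly contract bottleneck → the overseas order backlog strike → the tier-1 customs clearance surcharge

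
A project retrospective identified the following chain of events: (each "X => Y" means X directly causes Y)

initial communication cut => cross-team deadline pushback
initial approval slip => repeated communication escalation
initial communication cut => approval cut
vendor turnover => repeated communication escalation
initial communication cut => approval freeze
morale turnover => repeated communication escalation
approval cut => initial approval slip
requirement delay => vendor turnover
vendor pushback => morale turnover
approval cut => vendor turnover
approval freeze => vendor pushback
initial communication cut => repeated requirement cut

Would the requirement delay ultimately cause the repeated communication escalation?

There is a causal chain: the requirement delay → the vendor turnover → the repeated communication escalation.

Yes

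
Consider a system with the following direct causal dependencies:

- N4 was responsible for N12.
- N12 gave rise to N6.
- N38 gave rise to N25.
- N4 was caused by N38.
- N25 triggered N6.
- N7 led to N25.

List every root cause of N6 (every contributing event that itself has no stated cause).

N38, N7

Tracing upstream from N6: N6 ← N25 ← N38.
A separate upstream branch: N6 ← N25 ← N7.
Each of those chain origins has no stated cause.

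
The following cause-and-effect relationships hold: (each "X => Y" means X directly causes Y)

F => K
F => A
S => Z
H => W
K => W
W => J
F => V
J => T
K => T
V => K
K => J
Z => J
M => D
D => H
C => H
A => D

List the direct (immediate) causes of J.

K, W, Z

Upstream contributors include S, F, V, A, M, D, C, H, but only K, W, Z feed directly into J.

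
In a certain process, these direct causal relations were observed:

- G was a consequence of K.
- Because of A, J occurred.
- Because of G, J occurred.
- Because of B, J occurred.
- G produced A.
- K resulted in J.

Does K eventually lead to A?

There is a causal chain: K → G → A.

Yes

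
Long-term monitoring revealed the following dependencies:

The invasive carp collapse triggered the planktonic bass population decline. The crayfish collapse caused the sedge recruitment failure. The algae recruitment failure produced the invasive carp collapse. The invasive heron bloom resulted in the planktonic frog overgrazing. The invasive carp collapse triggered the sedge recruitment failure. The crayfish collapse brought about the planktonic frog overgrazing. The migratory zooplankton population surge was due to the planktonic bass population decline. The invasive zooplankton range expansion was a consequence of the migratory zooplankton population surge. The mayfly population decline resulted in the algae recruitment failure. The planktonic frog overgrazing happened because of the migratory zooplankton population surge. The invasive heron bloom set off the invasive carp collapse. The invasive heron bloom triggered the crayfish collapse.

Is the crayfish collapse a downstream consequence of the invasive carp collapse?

The invasive carp collapse leads to the planktonic bass population decline, the migratory zooplankton population surge, the planktonic frog overgrazing, the invasive zooplankton range expansion, the sedge recruitment failure; the crayfish collapse is not among them.

No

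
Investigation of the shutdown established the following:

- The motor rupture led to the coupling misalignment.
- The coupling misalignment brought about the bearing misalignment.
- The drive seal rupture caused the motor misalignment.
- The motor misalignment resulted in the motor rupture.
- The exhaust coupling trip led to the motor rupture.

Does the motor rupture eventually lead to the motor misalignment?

No

The motor rupture leads to the coupling misalignment, the bearing misalignment; the motor misalignment is not among them.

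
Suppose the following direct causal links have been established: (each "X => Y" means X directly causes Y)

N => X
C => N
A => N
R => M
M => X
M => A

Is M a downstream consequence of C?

C leads to N, X; M is not among them.

No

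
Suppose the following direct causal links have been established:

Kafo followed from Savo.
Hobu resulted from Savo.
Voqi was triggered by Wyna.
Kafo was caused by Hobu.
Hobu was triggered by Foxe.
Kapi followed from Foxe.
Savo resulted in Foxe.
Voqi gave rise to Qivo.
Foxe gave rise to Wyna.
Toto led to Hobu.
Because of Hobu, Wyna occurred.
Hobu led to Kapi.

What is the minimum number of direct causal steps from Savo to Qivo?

Shortest chain: Savo → Foxe → Wyna → Voqi → Qivo.

4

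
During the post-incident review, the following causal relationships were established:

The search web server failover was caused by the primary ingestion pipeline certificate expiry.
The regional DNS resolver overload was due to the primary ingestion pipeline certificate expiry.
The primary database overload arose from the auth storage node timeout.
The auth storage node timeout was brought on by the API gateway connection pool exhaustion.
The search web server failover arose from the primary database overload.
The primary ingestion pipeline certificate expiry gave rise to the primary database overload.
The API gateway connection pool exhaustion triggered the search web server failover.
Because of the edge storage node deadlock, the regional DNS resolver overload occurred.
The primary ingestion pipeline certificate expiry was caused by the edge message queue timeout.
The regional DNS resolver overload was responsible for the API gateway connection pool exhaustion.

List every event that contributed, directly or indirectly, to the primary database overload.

Immediate causes of the primary database overload: the primary ingestion pipeline certificate expiry, the auth storage node timeout.
Further upstream: the edge message queue timeout, the regional DNS resolver overload, the API gateway connection pool exhaustion, the edge storage node deadlock.

the API gateway connection pool exhaustion, the auth storage node timeout, the edge message queue timeout, the edge storage node deadlock, the primary ingestion pipeline certificate expiry, the regional DNS resolver overload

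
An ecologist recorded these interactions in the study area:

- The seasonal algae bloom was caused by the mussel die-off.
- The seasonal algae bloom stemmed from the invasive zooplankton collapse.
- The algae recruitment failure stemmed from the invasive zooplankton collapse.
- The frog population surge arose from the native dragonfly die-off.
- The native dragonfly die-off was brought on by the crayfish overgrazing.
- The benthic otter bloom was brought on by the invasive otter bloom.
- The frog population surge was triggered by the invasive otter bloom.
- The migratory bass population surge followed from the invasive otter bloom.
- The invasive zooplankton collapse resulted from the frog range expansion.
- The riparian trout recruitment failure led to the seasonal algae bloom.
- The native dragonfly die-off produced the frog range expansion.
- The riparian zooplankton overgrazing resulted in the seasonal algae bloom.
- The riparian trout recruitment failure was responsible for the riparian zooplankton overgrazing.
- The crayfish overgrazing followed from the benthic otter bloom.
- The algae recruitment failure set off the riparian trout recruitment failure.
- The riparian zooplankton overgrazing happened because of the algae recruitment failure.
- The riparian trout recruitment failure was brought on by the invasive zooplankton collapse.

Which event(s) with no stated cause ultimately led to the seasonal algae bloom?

Tracing upstream from the seasonal algae bloom: the seasonal algae bloom ← the invasive zooplankton collapse ← the frog range expansion ← the native dragonfly die-off ← the crayfish overgrazing ← the benthic otter bloom ← the invasive otter bloom.
A separate upstream branch: the seasonal algae bloom ← the mussel die-off.
Each of those chain origins has no stated cause.

the invasive otter bloom, the mussel die-off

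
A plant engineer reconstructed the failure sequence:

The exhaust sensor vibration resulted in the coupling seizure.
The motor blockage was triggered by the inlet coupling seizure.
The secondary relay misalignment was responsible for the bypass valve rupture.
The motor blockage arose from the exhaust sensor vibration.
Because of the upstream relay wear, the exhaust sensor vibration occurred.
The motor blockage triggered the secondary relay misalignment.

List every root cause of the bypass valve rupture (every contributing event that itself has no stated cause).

Tracing upstream from the bypass valve rupture: the bypass valve rupture ← the secondary relay misalignment ← the motor blockage ← the exhaust sensor vibration ← the upstream relay wear.
A separate upstream branch: the bypass valve rupture ← the secondary relay misalignment ← the motor blockage ← the inlet coupling seizure.
Each of those chain origins has no stated cause.

the inlet coupling seizure, the upstream relay wear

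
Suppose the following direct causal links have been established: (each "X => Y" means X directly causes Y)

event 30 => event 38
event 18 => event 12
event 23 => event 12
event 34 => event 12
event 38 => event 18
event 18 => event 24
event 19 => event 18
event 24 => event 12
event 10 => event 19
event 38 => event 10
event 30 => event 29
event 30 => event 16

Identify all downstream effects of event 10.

Direct effects: event 19.
2 steps out: event 18.
3 steps out: event 24, event 12.
Not reachable from it: event 30, event 16, event 38, event 29, event 23, event 34.

event 12, event 18, event 19, event 24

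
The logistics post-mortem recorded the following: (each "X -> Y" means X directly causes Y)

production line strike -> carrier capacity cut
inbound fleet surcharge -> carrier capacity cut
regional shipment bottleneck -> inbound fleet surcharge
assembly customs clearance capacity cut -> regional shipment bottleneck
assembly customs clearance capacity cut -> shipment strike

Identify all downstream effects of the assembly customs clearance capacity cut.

Direct effects: the shipment strike, the regional shipment bottleneck.
2 steps out: the inbound fleet surcharge.
3 steps out: the carrier capacity cut.
Not reachable from it: the production line strike.

the carrier capacity cut, the inbound fleet surcharge, the regional shipment bottleneck, the shipment strike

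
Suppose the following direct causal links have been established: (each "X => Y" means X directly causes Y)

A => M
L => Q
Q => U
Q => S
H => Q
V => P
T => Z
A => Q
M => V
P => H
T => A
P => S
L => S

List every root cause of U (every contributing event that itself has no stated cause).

Tracing upstream from U: U ← Q ← A ← T.
A separate upstream branch: U ← Q ← L.
Each of those chain origins has no stated cause.

L, T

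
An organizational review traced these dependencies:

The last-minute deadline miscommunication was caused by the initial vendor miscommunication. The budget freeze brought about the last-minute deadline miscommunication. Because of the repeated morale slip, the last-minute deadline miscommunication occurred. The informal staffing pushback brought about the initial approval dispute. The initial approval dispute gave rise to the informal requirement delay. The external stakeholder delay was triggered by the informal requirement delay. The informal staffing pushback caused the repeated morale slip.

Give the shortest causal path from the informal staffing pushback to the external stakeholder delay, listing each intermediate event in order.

the informal staffing pushback → the initial approval dispute → the informal requirement delay → the external stakeholder delay

the informal staffing pushback → the initial approval dispute
the initial approval dispute → the informal requirement delay
the informal requirement delay → the external stakeholder delay
Length: 3 steps.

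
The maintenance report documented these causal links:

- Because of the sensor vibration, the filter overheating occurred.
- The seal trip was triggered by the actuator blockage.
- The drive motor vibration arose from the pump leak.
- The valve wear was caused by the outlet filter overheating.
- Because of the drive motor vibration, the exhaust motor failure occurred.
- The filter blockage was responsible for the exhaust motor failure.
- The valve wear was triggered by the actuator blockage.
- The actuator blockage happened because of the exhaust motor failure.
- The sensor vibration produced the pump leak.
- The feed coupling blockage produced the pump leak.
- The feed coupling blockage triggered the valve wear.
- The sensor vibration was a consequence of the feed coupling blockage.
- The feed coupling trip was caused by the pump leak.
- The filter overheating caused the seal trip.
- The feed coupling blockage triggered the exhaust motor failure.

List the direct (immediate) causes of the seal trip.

the actuator blockage, the filter overheating

Upstream contributors include the feed coupling blockage, the sensor vibration, the pump leak, the drive motor vibration, the filter blockage, the exhaust motor failure, but only the actuator blockage, the filter overheating feed directly into the seal trip.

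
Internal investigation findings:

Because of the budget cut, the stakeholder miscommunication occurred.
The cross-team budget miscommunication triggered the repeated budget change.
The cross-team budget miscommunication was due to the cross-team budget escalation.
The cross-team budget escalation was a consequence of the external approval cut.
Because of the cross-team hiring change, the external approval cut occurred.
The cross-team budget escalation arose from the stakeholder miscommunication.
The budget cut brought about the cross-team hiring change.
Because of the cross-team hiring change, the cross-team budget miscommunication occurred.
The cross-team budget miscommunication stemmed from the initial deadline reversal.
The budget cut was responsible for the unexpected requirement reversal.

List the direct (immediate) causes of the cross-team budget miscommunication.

Upstream contributors include the budget cut, the external approval cut, the stakeholder miscommunication, but only the cross-team budget escalation, the cross-team hiring change, the initial deadline reversal feed directly into the cross-team budget miscommunication.

the cross-team budget escalation, the cross-team hiring change, the initial deadline reversal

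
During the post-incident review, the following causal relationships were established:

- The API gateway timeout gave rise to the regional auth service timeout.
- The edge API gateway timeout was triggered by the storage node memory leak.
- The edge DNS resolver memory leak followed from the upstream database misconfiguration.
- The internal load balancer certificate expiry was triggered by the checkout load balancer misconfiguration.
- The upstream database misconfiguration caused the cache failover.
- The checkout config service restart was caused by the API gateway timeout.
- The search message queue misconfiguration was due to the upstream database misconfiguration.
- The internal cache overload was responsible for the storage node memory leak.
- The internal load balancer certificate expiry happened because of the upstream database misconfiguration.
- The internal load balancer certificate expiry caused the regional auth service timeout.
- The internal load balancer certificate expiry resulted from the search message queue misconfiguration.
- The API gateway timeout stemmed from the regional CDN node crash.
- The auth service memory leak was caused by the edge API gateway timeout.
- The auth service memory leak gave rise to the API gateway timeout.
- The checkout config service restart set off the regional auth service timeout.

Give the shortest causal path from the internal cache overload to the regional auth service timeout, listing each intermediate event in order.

the internal cache overload → the storage node memory leak
the storage node memory leak → the edge API gateway timeout
the edge API gateway timeout → the auth service memory leak
the auth service memory leak → the API gateway timeout
the API gateway timeout → the regional auth service timeout
Length: 5 steps.

the internal cache overload → the storage node memory leak → the edge API gateway timeout → the auth service memory leak → the API gateway timeout → the regional auth service timeout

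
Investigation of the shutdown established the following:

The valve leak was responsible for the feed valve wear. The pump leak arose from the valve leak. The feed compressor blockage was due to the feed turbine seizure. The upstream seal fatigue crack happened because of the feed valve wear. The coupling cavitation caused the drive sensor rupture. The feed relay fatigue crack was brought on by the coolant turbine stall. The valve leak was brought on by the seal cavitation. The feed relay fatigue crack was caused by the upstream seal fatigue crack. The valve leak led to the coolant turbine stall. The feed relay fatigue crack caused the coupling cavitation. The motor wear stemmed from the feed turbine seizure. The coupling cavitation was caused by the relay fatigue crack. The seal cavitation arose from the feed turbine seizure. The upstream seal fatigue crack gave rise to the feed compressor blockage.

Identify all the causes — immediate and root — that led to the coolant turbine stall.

the feed turbine seizure, the seal cavitation, the valve leak

Immediate cause of the coolant turbine stall: the valve leak.
Further upstream: the feed turbine seizure, the seal cavitation.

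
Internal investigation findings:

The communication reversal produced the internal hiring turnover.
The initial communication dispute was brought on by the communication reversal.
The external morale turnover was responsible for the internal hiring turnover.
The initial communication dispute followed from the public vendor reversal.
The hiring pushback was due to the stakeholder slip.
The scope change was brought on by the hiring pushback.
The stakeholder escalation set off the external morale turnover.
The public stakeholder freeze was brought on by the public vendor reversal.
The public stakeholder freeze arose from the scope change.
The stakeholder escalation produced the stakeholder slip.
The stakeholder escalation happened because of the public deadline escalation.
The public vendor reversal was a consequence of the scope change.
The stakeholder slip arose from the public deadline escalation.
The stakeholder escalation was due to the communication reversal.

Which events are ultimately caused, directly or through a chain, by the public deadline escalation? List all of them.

Direct effects: the stakeholder escalation, the stakeholder slip.
2 steps out: the hiring pushback, the external morale turnover.
3 steps out: the internal hiring turnover, the scope change.
4 steps out: the public vendor reversal, the public stakeholder freeze.
5 steps out: the initial communication dispute.
Not reachable from it: the communication reversal.

the external morale turnover, the hiring pushback, the initial communication dispute, the internal hiring turnover, the public stakeholder freeze, the public vendor reversal, the scope change, the stakeholder escalation, the stakeholder slip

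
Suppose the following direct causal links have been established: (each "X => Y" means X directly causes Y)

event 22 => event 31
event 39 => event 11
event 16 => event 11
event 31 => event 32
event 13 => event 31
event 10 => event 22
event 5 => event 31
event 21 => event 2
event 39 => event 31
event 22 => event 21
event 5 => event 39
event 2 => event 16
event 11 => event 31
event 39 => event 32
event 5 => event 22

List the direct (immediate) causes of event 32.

Upstream contributors include event 10, event 5, event 22, event 21, event 2, event 13, event 16, event 11, but only event 31, event 39 feed directly into event 32.

event 31, event 39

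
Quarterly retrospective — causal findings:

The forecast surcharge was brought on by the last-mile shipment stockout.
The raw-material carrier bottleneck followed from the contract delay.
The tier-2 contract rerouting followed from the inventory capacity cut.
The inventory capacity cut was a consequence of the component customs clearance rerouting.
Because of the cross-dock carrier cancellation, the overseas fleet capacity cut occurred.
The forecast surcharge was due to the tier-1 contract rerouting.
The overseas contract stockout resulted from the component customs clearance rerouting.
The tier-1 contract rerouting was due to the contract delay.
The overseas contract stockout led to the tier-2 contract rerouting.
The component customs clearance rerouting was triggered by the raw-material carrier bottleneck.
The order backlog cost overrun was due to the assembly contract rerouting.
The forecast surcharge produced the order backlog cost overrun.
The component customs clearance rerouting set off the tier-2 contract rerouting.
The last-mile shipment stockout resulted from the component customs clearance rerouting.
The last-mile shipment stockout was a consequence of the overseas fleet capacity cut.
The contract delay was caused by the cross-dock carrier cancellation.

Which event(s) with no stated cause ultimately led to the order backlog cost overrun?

Tracing upstream from the order backlog cost overrun: the order backlog cost overrun ← the assembly contract rerouting.
A separate upstream branch: the order backlog cost overrun ← the forecast surcharge ← the tier-1 contract rerouting ← the contract delay ← the cross-dock carrier cancellation.
Each of those chain origins has no stated cause.

the assembly contract rerouting, the cross-dock carrier cancellation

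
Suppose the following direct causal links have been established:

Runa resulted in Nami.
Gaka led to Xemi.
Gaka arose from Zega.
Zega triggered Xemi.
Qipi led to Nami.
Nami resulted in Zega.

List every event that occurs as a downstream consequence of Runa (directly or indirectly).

Direct effects: Nami.
2 steps out: Zega.
3 steps out: Gaka, Xemi.
Not reachable from it: Qipi.

Gaka, Nami, Xemi, Zega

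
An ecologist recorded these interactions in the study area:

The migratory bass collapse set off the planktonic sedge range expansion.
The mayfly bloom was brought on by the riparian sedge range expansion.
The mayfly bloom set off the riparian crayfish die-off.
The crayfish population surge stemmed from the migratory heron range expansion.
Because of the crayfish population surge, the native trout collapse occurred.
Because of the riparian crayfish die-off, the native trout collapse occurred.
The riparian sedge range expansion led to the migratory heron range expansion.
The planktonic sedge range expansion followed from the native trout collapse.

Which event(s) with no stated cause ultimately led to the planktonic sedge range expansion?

Tracing upstream from the planktonic sedge range expansion: the planktonic sedge range expansion ← the native trout collapse ← the crayfish population surge ← the migratory heron range expansion ← the riparian sedge range expansion.
A separate upstream branch: the planktonic sedge range expansion ← the migratory bass collapse.
Each of those chain origins has no stated cause.

the migratory bass collapse, the riparian sedge range expansion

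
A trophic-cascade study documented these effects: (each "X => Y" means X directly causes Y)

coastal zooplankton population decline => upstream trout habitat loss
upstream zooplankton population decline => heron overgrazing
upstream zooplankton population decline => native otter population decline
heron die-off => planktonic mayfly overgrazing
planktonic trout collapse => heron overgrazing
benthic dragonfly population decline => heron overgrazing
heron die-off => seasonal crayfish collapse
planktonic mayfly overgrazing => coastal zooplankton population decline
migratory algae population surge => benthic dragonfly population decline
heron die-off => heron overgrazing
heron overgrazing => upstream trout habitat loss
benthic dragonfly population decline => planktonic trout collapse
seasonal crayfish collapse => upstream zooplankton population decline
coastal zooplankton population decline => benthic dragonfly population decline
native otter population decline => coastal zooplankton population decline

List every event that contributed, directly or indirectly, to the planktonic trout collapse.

Immediate cause of the planktonic trout collapse: the benthic dragonfly population decline.
Further upstream: the heron die-off, the seasonal crayfish collapse, the upstream zooplankton population decline, the planktonic mayfly overgrazing, the native otter population decline, the coastal zooplankton population decline, the migratory algae population surge.

the benthic dragonfly population decline, the coastal zooplankton population decline, the heron die-off, the migratory algae population surge, the native otter population decline, the planktonic mayfly overgrazing, the seasonal crayfish collapse, the upstream zooplankton population decline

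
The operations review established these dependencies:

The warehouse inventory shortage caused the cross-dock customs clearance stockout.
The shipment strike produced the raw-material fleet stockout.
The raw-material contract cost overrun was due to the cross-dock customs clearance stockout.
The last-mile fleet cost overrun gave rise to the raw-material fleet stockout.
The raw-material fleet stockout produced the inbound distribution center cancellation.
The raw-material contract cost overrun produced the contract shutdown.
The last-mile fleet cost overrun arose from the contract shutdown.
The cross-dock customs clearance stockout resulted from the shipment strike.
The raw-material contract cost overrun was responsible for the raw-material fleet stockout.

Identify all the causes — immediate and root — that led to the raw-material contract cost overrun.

the cross-dock customs clearance stockout, the shipment strike, the warehouse inventory shortage

Immediate cause of the raw-material contract cost overrun: the cross-dock customs clearance stockout.
Further upstream: the shipment strike, the warehouse inventory shortage.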